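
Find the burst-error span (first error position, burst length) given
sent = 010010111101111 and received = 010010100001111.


XOR: 000000011100000

Burst at position 7, length 3


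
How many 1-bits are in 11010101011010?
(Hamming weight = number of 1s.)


Counting 1s in 11010101011010

8


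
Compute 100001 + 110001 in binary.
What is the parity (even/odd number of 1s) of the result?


100001 = 33
110001 = 49
Sum = 82 = 1010010
1s count = 3

odd parity (3 ones in 1010010)


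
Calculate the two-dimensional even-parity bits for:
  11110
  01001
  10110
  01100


Row parities: 0010
Column parities: 01101

Row P: 0010, Col P: 01101, Corner: 1


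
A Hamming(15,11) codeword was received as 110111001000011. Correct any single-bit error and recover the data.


Syndrome = 12: error at position 12

Data: 01101001011 (corrected bit 12)


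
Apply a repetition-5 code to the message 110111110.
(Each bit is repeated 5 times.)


Each bit -> 5 copies

111111111100000111111111111111111111111100000


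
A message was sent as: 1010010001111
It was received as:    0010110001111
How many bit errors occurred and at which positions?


XOR: 1000100000000

2 error(s) at position(s): 0, 4


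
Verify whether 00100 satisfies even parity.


Number of 1s: 1

No, parity error (1 ones)


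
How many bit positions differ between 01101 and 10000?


XOR: 11101
Count of 1s: 4

4


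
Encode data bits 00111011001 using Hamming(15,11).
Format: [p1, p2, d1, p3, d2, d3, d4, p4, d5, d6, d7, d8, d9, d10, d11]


Parity bits: p1=0, p2=0, p3=0, p4=0

000001101011001


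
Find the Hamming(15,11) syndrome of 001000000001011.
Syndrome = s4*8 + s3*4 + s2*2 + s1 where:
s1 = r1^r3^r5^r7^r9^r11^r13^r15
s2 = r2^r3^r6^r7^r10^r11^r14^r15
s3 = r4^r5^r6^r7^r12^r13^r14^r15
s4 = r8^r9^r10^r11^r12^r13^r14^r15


s1=0, s2=1, s3=1, s4=1

Syndrome = 14 (error at position 14)


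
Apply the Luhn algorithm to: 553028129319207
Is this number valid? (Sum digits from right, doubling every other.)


Luhn sum = 57
57 mod 10 = 7

Invalid (Luhn sum mod 10 = 7)


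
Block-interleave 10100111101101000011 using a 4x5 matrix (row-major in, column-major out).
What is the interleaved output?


Matrix:
  10100
  11110
  11010
  00011
Read columns: 11100110110001110001

11100110110001110001


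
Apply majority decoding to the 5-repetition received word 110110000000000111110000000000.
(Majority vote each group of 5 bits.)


Groups: 11011, 00000, 00000, 11111, 00000, 00000
Majority votes: 100100

100100


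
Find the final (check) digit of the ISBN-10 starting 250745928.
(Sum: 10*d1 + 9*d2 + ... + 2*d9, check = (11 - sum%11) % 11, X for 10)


Weighted sum: 221
221 mod 11 = 1

Check digit: X


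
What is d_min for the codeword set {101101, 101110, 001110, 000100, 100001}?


Comparing all pairs, minimum distance: 1
Can detect 0 errors, correct 0 errors

1


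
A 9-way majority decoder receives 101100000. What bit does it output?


Ones: 3 out of 9
Threshold: 5

0 (3/9 voted 1)


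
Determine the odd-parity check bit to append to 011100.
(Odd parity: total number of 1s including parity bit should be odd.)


Number of 1s in data: 3
Parity bit: 0

0


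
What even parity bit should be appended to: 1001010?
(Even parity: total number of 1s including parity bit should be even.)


Number of 1s in data: 3
Parity bit: 1

1


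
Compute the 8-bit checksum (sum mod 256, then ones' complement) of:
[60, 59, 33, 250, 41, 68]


Sum = 511 mod 256 = 255
Complement = 0

0


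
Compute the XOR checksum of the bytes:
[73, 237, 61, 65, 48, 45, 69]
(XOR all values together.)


XOR chain: 73 ^ 237 ^ 61 ^ 65 ^ 48 ^ 45 ^ 69 = 128

128


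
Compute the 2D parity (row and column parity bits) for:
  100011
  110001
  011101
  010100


Row parities: 1100
Column parities: 011011

Row P: 1100, Col P: 011011, Corner: 0


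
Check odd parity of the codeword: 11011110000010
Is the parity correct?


Number of 1s: 7

Yes, parity is correct (7 ones)


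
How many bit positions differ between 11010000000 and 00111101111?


XOR: 11101101111
Count of 1s: 9

9


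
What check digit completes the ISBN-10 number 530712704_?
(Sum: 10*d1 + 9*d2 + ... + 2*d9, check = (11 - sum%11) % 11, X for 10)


Weighted sum: 178
178 mod 11 = 2

Check digit: 9


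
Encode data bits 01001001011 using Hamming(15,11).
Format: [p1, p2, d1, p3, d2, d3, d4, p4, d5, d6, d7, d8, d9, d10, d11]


Parity bits: p1=1, p2=0, p3=0, p4=0

100010001001011


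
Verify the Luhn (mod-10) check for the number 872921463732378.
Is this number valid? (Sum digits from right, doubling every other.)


Luhn sum = 66
66 mod 10 = 6

Invalid (Luhn sum mod 10 = 6)


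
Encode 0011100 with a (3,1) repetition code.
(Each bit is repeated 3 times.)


Each bit -> 3 copies

000000111111111000000


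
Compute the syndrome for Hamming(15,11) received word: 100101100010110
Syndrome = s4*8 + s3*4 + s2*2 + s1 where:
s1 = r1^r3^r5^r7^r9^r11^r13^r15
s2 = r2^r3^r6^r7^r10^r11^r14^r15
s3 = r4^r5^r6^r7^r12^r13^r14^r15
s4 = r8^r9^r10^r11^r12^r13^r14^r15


s1=0, s2=0, s3=1, s4=1

Syndrome = 12 (error at position 12)


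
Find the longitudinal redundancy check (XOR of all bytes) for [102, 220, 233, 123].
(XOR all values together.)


XOR chain: 102 ^ 220 ^ 233 ^ 123 = 40

40


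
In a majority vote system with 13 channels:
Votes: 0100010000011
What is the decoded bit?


Ones: 4 out of 13
Threshold: 7

0 (4/13 voted 1)


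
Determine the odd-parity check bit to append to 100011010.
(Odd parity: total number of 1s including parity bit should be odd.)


Number of 1s in data: 4
Parity bit: 1

1


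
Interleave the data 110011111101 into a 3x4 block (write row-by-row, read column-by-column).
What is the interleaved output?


Matrix:
  1100
  1111
  1101
Read columns: 111111010011

111111010011


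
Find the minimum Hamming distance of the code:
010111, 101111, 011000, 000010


Comparing all pairs, minimum distance: 3
Can detect 2 errors, correct 1 errors

3


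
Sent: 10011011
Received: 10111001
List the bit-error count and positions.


XOR: 00100010

2 error(s) at position(s): 2, 6


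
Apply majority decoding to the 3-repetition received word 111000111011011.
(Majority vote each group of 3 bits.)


Groups: 111, 000, 111, 011, 011
Majority votes: 10111

10111


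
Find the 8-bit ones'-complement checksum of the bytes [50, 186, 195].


Sum = 431 mod 256 = 175
Complement = 80

80


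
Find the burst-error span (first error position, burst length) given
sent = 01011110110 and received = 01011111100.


XOR: 00000001010

Burst at position 7, length 3


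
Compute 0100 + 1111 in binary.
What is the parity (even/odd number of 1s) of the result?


0100 = 4
1111 = 15
Sum = 19 = 10011
1s count = 3

odd parity (3 ones in 10011)


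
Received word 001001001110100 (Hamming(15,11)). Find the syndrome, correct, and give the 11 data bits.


Syndrome = 0: no error detected

Data: 10101110100 (no errors)


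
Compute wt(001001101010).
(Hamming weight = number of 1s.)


Counting 1s in 001001101010

5


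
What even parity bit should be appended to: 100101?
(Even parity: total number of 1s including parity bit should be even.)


Number of 1s in data: 3
Parity bit: 1

1


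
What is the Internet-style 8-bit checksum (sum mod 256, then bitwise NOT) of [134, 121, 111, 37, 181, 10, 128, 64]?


Sum = 786 mod 256 = 18
Complement = 237

237


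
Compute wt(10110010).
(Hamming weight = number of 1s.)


Counting 1s in 10110010

4


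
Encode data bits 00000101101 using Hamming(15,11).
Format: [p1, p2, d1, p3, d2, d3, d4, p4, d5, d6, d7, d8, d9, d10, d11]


Parity bits: p1=0, p2=0, p3=1, p4=0

000100000101101


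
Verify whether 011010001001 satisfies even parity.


Number of 1s: 5

No, parity error (5 ones)


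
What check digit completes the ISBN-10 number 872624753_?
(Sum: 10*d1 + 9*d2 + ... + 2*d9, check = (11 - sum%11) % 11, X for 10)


Weighted sum: 282
282 mod 11 = 7

Check digit: 4


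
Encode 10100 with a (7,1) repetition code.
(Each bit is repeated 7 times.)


Each bit -> 7 copies

11111110000000111111100000000000000


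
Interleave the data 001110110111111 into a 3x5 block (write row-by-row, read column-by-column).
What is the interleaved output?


Matrix:
  00111
  01101
  11111
Read columns: 001011111101111

001011111101111


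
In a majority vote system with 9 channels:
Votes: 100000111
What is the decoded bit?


Ones: 4 out of 9
Threshold: 5

0 (4/9 voted 1)


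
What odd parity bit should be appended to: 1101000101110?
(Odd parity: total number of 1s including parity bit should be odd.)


Number of 1s in data: 7
Parity bit: 0

0


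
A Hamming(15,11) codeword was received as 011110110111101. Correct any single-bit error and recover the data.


Syndrome = 0: no error detected

Data: 11010111101 (no errors)


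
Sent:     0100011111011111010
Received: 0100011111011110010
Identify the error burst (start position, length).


XOR: 0000000000000001000

Burst at position 15, length 1


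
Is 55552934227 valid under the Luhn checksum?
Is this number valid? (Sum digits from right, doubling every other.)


Luhn sum = 47
47 mod 10 = 7

Invalid (Luhn sum mod 10 = 7)


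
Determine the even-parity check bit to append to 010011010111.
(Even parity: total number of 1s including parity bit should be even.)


Number of 1s in data: 7
Parity bit: 1

1


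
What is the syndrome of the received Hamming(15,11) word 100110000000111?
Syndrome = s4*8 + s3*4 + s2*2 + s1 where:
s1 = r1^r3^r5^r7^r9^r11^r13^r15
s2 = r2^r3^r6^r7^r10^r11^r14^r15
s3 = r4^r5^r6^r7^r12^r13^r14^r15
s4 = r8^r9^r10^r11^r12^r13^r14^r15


s1=0, s2=0, s3=1, s4=1

Syndrome = 12 (error at position 12)


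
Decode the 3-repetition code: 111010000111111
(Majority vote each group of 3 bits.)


Groups: 111, 010, 000, 111, 111
Majority votes: 10011

10011


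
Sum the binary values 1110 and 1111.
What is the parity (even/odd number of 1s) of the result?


1110 = 14
1111 = 15
Sum = 29 = 11101
1s count = 4

even parity (4 ones in 11101)


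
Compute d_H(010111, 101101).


XOR: 111010
Count of 1s: 4

4


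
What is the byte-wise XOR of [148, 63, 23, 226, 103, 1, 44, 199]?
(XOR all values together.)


XOR chain: 148 ^ 63 ^ 23 ^ 226 ^ 103 ^ 1 ^ 44 ^ 199 = 211

211


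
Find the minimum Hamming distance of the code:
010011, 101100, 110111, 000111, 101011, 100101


Comparing all pairs, minimum distance: 2
Can detect 1 errors, correct 0 errors

2


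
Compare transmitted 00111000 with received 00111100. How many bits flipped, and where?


XOR: 00000100

1 error(s) at position(s): 5


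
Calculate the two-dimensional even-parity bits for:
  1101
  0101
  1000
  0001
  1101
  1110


Row parities: 101111
Column parities: 0010

Row P: 101111, Col P: 0010, Corner: 1


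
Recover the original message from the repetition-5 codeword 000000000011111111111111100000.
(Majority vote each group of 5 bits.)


Groups: 00000, 00000, 11111, 11111, 11111, 00000
Majority votes: 001110

001110


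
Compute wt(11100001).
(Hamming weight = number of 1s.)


Counting 1s in 11100001

4


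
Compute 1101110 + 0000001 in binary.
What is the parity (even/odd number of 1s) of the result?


1101110 = 110
0000001 = 1
Sum = 111 = 1101111
1s count = 6

even parity (6 ones in 1101111)


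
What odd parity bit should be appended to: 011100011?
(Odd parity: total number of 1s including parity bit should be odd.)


Number of 1s in data: 5
Parity bit: 0

0


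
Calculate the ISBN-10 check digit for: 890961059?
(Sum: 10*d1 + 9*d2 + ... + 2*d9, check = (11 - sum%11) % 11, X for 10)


Weighted sum: 298
298 mod 11 = 1

Check digit: X


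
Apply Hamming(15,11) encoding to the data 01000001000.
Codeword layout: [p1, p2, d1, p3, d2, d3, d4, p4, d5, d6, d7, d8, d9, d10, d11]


Parity bits: p1=1, p2=0, p3=0, p4=1

100010010001000


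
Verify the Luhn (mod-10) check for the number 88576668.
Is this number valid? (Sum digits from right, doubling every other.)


Luhn sum = 43
43 mod 10 = 3

Invalid (Luhn sum mod 10 = 3)


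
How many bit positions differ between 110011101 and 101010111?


XOR: 011001010
Count of 1s: 4

4


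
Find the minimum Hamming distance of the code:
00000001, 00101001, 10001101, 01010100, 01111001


Comparing all pairs, minimum distance: 2
Can detect 1 errors, correct 0 errors

2


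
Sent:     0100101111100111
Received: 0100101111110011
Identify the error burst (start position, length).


XOR: 0000000000010100

Burst at position 11, length 3


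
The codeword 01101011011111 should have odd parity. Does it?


Number of 1s: 10

No, parity error (10 ones)


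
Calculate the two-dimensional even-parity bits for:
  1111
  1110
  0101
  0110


Row parities: 0100
Column parities: 0010

Row P: 0100, Col P: 0010, Corner: 1


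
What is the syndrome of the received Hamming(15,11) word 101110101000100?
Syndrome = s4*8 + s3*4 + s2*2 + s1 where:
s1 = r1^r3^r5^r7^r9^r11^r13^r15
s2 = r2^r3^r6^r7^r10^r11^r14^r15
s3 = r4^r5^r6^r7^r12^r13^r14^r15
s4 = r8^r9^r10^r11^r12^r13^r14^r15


s1=0, s2=0, s3=0, s4=0

Syndrome = 0 (no error)


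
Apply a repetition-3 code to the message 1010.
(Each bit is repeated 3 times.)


Each bit -> 3 copies

111000111000


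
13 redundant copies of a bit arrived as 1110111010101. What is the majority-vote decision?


Ones: 9 out of 13
Threshold: 7

1 (9/13 voted 1)


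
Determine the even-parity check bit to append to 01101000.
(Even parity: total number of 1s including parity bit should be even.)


Number of 1s in data: 3
Parity bit: 1

1


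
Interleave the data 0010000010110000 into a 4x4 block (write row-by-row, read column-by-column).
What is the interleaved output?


Matrix:
  0010
  0000
  1011
  0000
Read columns: 0010000010100010

0010000010100010


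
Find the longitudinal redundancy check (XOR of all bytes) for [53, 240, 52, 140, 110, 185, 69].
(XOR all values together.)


XOR chain: 53 ^ 240 ^ 52 ^ 140 ^ 110 ^ 185 ^ 69 = 239

239


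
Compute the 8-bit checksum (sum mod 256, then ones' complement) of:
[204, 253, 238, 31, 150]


Sum = 876 mod 256 = 108
Complement = 147

147


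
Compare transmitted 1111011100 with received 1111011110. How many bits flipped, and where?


XOR: 0000000010

1 error(s) at position(s): 8


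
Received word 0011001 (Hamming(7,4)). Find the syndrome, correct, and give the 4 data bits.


Syndrome = 0: no error detected

Data: 1001 (no errors)


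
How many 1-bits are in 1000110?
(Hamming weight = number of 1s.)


Counting 1s in 1000110

3


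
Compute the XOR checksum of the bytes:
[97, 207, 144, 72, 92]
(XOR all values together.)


XOR chain: 97 ^ 207 ^ 144 ^ 72 ^ 92 = 42

42


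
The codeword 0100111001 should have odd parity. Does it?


Number of 1s: 5

Yes, parity is correct (5 ones)


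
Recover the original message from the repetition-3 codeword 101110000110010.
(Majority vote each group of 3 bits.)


Groups: 101, 110, 000, 110, 010
Majority votes: 11010

11010


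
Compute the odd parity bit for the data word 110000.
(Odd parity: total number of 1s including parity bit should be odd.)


Number of 1s in data: 2
Parity bit: 1

1


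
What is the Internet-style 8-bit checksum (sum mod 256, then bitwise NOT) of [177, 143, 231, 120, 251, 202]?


Sum = 1124 mod 256 = 100
Complement = 155

155


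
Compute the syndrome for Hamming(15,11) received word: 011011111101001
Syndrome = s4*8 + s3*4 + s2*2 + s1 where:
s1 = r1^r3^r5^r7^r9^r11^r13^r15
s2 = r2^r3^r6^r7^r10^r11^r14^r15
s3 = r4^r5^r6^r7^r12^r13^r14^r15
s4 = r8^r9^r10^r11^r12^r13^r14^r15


s1=1, s2=0, s3=1, s4=1

Syndrome = 13 (error at position 13)


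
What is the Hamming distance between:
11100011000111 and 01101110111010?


XOR: 10001101111101
Count of 1s: 9

9


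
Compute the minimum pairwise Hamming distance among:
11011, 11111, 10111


Comparing all pairs, minimum distance: 1
Can detect 0 errors, correct 0 errors

1


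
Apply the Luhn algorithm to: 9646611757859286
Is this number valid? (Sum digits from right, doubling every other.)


Luhn sum = 86
86 mod 10 = 6

Invalid (Luhn sum mod 10 = 6)


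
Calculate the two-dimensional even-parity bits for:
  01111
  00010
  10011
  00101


Row parities: 0110
Column parities: 11011

Row P: 0110, Col P: 11011, Corner: 0


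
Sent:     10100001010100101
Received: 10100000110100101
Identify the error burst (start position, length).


XOR: 00000001100000000

Burst at position 7, length 2


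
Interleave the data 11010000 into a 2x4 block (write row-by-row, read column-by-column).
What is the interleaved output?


Matrix:
  1101
  0000
Read columns: 10100010

10100010


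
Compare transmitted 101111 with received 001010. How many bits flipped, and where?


XOR: 100101

3 error(s) at position(s): 0, 3, 5


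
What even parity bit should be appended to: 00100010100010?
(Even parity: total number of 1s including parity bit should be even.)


Number of 1s in data: 4
Parity bit: 0

0


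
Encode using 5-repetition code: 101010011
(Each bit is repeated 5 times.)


Each bit -> 5 copies

111110000011111000001111100000000001111111111


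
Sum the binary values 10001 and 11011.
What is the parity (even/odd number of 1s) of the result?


10001 = 17
11011 = 27
Sum = 44 = 101100
1s count = 3

odd parity (3 ones in 101100)


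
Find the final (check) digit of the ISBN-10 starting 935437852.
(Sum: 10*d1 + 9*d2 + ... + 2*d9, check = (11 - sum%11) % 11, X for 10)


Weighted sum: 289
289 mod 11 = 3

Check digit: 8


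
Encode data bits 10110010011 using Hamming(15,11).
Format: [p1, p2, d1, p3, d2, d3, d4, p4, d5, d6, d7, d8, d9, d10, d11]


Parity bits: p1=0, p2=0, p3=0, p4=1

001001110010011


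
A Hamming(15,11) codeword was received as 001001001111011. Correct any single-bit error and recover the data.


Syndrome = 0: no error detected

Data: 10101111011 (no errors)


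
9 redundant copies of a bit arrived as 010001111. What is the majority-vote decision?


Ones: 5 out of 9
Threshold: 5

1 (5/9 voted 1)


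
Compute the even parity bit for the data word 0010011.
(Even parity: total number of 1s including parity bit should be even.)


Number of 1s in data: 3
Parity bit: 1

1


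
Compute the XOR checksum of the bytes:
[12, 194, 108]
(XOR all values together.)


XOR chain: 12 ^ 194 ^ 108 = 162

162


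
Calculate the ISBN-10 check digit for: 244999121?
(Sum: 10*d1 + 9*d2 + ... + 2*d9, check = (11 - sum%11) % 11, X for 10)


Weighted sum: 262
262 mod 11 = 9

Check digit: 2


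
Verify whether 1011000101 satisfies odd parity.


Number of 1s: 5

Yes, parity is correct (5 ones)


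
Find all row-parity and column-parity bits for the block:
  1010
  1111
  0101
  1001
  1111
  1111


Row parities: 000000
Column parities: 1001

Row P: 000000, Col P: 1001, Corner: 0


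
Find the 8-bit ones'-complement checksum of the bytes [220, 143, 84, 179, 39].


Sum = 665 mod 256 = 153
Complement = 102

102


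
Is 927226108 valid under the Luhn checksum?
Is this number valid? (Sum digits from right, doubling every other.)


Luhn sum = 38
38 mod 10 = 8

Invalid (Luhn sum mod 10 = 8)


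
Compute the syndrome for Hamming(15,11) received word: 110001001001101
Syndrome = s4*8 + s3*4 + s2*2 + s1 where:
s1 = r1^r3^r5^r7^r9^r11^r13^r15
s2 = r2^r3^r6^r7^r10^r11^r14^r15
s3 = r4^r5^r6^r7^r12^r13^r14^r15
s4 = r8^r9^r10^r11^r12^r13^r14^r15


s1=0, s2=1, s3=0, s4=0

Syndrome = 2 (error at position 2)


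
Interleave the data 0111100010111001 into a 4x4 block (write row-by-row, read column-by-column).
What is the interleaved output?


Matrix:
  0111
  1000
  1011
  1001
Read columns: 0111100010101011

0111100010101011


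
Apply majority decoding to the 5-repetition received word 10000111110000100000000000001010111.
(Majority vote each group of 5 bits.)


Groups: 10000, 11111, 00001, 00000, 00000, 00010, 10111
Majority votes: 0100001

0100001


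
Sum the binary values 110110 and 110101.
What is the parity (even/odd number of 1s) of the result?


110110 = 54
110101 = 53
Sum = 107 = 1101011
1s count = 5

odd parity (5 ones in 1101011)


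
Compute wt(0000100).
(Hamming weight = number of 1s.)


Counting 1s in 0000100

1


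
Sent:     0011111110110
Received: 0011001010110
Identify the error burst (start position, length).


XOR: 0000110100000

Burst at position 4, length 4


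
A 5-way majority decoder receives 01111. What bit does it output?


Ones: 4 out of 5
Threshold: 3

1 (4/5 voted 1)


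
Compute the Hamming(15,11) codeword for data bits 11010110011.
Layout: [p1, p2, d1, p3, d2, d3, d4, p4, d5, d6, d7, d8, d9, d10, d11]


Parity bits: p1=1, p2=0, p3=0, p4=0

101010100110011


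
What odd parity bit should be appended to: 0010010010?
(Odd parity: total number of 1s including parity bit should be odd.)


Number of 1s in data: 3
Parity bit: 0

0


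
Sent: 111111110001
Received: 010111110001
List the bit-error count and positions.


XOR: 101000000000

2 error(s) at position(s): 0, 2


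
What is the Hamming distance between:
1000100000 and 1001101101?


XOR: 0001001101
Count of 1s: 4

4


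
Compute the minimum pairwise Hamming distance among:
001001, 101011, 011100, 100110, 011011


Comparing all pairs, minimum distance: 2
Can detect 1 errors, correct 0 errors

2


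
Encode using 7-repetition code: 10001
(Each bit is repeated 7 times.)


Each bit -> 7 copies

11111110000000000000000000001111111


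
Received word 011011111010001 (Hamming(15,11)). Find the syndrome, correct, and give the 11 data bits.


Syndrome = 0: no error detected

Data: 11111010001 (no errors)


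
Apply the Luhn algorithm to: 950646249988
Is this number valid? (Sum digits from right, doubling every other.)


Luhn sum = 75
75 mod 10 = 5

Invalid (Luhn sum mod 10 = 5)


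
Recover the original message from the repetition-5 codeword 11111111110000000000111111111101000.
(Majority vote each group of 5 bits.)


Groups: 11111, 11111, 00000, 00000, 11111, 11111, 01000
Majority votes: 1100110

1100110


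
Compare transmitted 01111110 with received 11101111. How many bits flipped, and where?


XOR: 10010001

3 error(s) at position(s): 0, 3, 7


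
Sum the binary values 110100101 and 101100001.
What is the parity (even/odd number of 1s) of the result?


110100101 = 421
101100001 = 353
Sum = 774 = 1100000110
1s count = 4

even parity (4 ones in 1100000110)


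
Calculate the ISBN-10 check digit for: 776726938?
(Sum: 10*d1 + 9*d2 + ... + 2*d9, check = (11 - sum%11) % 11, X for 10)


Weighted sum: 333
333 mod 11 = 3

Check digit: 8


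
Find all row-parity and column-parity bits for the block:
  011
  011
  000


Row parities: 000
Column parities: 000

Row P: 000, Col P: 000, Corner: 0


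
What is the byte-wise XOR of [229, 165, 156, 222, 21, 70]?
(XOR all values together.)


XOR chain: 229 ^ 165 ^ 156 ^ 222 ^ 21 ^ 70 = 81

81


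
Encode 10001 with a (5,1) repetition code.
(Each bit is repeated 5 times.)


Each bit -> 5 copies

1111100000000000000011111


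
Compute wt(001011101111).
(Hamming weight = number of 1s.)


Counting 1s in 001011101111

8


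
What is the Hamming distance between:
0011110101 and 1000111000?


XOR: 1011001101
Count of 1s: 6

6


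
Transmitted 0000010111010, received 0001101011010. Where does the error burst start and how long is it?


XOR: 0001111100000

Burst at position 3, length 5


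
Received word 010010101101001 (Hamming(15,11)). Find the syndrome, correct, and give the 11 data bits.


Syndrome = 0: no error detected

Data: 01011101001 (no errors)


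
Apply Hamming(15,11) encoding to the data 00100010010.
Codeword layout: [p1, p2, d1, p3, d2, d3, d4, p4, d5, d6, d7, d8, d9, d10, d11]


Parity bits: p1=1, p2=1, p3=0, p4=0

110001000010010


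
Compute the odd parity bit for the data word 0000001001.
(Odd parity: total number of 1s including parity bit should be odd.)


Number of 1s in data: 2
Parity bit: 1

1


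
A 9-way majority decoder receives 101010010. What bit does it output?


Ones: 4 out of 9
Threshold: 5

0 (4/9 voted 1)


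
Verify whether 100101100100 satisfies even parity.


Number of 1s: 5

No, parity error (5 ones)


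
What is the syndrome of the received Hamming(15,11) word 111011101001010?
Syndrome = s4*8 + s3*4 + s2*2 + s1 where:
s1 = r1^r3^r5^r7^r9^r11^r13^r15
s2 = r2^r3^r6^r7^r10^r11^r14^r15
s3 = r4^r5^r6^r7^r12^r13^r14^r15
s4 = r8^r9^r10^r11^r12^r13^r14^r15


s1=1, s2=1, s3=1, s4=1

Syndrome = 15 (error at position 15)


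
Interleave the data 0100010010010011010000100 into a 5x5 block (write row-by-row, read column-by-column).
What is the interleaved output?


Matrix:
  01000
  10010
  01001
  10100
  00100
Read columns: 0101010100000110100000100

0101010100000110100000100


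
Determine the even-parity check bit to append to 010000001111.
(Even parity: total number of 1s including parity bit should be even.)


Number of 1s in data: 5
Parity bit: 1

1


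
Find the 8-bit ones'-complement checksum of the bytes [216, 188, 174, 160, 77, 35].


Sum = 850 mod 256 = 82
Complement = 173

173


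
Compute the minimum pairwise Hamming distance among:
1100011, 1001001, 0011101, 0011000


Comparing all pairs, minimum distance: 2
Can detect 1 errors, correct 0 errors

2


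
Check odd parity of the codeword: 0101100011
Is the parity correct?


Number of 1s: 5

Yes, parity is correct (5 ones)


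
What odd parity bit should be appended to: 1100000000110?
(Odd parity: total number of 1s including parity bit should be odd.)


Number of 1s in data: 4
Parity bit: 1

1


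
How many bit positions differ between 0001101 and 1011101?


XOR: 1010000
Count of 1s: 2

2


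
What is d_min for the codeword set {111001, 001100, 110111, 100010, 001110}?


Comparing all pairs, minimum distance: 1
Can detect 0 errors, correct 0 errors

1


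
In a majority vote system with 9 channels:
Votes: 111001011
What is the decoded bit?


Ones: 6 out of 9
Threshold: 5

1 (6/9 voted 1)


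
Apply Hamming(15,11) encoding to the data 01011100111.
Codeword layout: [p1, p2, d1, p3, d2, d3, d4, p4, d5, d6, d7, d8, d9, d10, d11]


Parity bits: p1=1, p2=0, p3=1, p4=1

100110111100111


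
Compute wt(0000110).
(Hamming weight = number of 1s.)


Counting 1s in 0000110

2


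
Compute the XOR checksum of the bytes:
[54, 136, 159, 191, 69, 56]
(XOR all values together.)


XOR chain: 54 ^ 136 ^ 159 ^ 191 ^ 69 ^ 56 = 227

227


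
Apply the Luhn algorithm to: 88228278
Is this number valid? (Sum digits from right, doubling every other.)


Luhn sum = 43
43 mod 10 = 3

Invalid (Luhn sum mod 10 = 3)


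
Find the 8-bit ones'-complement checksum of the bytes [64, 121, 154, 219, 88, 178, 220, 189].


Sum = 1233 mod 256 = 209
Complement = 46

46


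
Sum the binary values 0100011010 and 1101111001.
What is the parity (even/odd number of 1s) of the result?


0100011010 = 282
1101111001 = 889
Sum = 1171 = 10010010011
1s count = 5

odd parity (5 ones in 10010010011)


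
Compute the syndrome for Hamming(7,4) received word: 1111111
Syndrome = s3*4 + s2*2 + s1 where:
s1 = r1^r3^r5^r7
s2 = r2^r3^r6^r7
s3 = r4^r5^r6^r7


s1=0, s2=0, s3=0

Syndrome = 0 (no error)


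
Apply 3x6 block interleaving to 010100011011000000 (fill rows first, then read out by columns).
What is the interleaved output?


Matrix:
  010100
  011011
  000000
Read columns: 000110010100010010

000110010100010010


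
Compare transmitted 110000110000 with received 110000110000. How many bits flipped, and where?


XOR: 000000000000

0 errors (received matches sent)


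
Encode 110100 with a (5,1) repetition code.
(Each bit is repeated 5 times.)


Each bit -> 5 copies

111111111100000111110000000000


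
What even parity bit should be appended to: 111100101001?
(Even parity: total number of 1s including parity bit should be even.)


Number of 1s in data: 7
Parity bit: 1

1


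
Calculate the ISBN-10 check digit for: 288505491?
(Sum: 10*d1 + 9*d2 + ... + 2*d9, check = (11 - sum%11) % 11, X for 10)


Weighted sum: 261
261 mod 11 = 8

Check digit: 3


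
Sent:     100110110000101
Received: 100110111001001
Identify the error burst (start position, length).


XOR: 000000001001100

Burst at position 8, length 5


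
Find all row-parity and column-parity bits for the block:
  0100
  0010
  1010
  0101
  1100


Row parities: 11000
Column parities: 0101

Row P: 11000, Col P: 0101, Corner: 0


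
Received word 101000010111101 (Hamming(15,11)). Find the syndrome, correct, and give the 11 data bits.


Syndrome = 5: error at position 5

Data: 11000111101 (corrected bit 5)


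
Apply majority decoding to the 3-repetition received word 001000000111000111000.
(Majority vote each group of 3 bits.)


Groups: 001, 000, 000, 111, 000, 111, 000
Majority votes: 0001010

0001010


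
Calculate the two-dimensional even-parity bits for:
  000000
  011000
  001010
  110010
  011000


Row parities: 00010
Column parities: 111000

Row P: 00010, Col P: 111000, Corner: 1


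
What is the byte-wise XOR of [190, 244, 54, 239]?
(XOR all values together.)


XOR chain: 190 ^ 244 ^ 54 ^ 239 = 147

147


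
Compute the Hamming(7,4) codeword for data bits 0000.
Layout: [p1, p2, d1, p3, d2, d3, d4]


Parity bits: p1=0, p2=0, p3=0

0000000


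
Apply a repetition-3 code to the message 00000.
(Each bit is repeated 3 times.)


Each bit -> 3 copies

000000000000000


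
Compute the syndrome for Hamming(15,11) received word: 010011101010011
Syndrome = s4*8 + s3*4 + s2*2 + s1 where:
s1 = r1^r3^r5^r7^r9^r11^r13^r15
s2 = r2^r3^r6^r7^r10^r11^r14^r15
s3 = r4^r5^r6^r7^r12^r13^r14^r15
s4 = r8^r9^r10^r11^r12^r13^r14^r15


s1=1, s2=0, s3=1, s4=0

Syndrome = 5 (error at position 5)


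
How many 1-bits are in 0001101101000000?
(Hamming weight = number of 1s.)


Counting 1s in 0001101101000000

5


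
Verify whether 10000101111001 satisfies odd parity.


Number of 1s: 7

Yes, parity is correct (7 ones)


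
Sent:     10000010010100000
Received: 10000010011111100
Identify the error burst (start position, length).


XOR: 00000000001011100

Burst at position 10, length 5


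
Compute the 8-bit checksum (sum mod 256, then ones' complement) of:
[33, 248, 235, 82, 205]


Sum = 803 mod 256 = 35
Complement = 220

220


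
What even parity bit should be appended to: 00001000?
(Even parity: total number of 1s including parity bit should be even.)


Number of 1s in data: 1
Parity bit: 1

1


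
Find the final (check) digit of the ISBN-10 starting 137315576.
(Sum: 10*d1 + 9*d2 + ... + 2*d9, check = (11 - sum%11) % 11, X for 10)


Weighted sum: 198
198 mod 11 = 0

Check digit: 0


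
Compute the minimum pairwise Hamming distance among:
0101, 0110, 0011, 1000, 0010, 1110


Comparing all pairs, minimum distance: 1
Can detect 0 errors, correct 0 errors

1


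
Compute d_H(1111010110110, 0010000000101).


XOR: 1101010110011
Count of 1s: 8

8


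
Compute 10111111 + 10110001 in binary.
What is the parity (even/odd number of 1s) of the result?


10111111 = 191
10110001 = 177
Sum = 368 = 101110000
1s count = 4

even parity (4 ones in 101110000)


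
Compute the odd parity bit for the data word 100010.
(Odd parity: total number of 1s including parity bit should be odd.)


Number of 1s in data: 2
Parity bit: 1

1


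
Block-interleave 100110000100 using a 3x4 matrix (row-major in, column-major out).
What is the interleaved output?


Matrix:
  1001
  1000
  0100
Read columns: 110001000100

110001000100


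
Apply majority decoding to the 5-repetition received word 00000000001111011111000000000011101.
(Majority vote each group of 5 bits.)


Groups: 00000, 00000, 11110, 11111, 00000, 00000, 11101
Majority votes: 0011001

0011001


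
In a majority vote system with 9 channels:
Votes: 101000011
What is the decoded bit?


Ones: 4 out of 9
Threshold: 5

0 (4/9 voted 1)


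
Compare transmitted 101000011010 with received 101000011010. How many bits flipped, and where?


XOR: 000000000000

0 errors (received matches sent)


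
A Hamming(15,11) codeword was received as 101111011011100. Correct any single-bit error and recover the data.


Syndrome = 14: error at position 14

Data: 11101011110 (corrected bit 14)


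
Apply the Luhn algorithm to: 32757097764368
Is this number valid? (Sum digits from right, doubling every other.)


Luhn sum = 72
72 mod 10 = 2

Invalid (Luhn sum mod 10 = 2)


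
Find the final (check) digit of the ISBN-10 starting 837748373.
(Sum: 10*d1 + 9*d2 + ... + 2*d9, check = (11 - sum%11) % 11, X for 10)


Weighted sum: 315
315 mod 11 = 7

Check digit: 4


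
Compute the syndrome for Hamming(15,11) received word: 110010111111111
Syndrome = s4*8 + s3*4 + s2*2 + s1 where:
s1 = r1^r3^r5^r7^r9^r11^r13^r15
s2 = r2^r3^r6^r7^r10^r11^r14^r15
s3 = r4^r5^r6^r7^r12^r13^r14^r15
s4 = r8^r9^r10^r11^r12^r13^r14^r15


s1=1, s2=0, s3=0, s4=0

Syndrome = 1 (error at position 1)


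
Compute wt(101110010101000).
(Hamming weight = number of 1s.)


Counting 1s in 101110010101000

7


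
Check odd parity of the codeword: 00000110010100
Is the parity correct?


Number of 1s: 4

No, parity error (4 ones)


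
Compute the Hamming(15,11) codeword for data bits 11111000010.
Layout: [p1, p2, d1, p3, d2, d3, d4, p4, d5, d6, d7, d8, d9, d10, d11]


Parity bits: p1=0, p2=0, p3=0, p4=0

001011101000010


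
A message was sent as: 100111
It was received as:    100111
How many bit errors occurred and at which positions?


XOR: 000000

0 errors (received matches sent)


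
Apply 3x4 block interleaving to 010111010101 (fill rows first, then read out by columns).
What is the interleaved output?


Matrix:
  0101
  1101
  0101
Read columns: 010111000111

010111000111


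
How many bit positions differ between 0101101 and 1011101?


XOR: 1110000
Count of 1s: 3

3


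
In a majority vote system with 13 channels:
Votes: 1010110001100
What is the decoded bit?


Ones: 6 out of 13
Threshold: 7

0 (6/13 voted 1)


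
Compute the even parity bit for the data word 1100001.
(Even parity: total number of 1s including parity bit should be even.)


Number of 1s in data: 3
Parity bit: 1

1


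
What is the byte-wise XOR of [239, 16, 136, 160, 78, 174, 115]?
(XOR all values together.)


XOR chain: 239 ^ 16 ^ 136 ^ 160 ^ 78 ^ 174 ^ 115 = 68

68


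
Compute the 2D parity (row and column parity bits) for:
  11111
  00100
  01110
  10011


Row parities: 1111
Column parities: 00110

Row P: 1111, Col P: 00110, Corner: 0


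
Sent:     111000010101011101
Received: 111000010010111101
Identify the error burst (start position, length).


XOR: 000000000111100000

Burst at position 9, length 4


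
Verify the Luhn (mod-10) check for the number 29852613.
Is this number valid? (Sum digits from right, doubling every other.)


Luhn sum = 40
40 mod 10 = 0

Valid (Luhn sum mod 10 = 0)


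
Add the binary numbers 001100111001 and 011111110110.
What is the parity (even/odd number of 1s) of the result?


001100111001 = 825
011111110110 = 2038
Sum = 2863 = 101100101111
1s count = 8

even parity (8 ones in 101100101111)


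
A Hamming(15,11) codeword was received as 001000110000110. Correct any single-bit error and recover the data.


Syndrome = 15: error at position 15

Data: 10010000111 (corrected bit 15)


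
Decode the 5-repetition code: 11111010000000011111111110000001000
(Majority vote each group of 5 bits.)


Groups: 11111, 01000, 00000, 11111, 11111, 00000, 01000
Majority votes: 1001100

1001100


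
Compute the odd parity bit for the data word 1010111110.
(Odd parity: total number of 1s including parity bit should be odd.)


Number of 1s in data: 7
Parity bit: 0

0


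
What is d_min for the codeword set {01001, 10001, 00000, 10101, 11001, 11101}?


Comparing all pairs, minimum distance: 1
Can detect 0 errors, correct 0 errors

1


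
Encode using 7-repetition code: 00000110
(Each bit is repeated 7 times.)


Each bit -> 7 copies

00000000000000000000000000000000000111111111111110000000


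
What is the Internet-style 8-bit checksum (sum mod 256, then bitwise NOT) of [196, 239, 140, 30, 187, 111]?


Sum = 903 mod 256 = 135
Complement = 120

120


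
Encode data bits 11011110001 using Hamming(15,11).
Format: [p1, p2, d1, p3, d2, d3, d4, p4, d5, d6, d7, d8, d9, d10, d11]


Parity bits: p1=0, p2=1, p3=1, p4=0

011110101110001


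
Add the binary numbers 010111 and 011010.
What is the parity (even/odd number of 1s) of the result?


010111 = 23
011010 = 26
Sum = 49 = 110001
1s count = 3

odd parity (3 ones in 110001)


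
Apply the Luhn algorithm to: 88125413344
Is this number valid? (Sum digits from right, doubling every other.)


Luhn sum = 55
55 mod 10 = 5

Invalid (Luhn sum mod 10 = 5)


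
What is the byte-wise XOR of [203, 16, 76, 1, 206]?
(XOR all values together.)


XOR chain: 203 ^ 16 ^ 76 ^ 1 ^ 206 = 88

88


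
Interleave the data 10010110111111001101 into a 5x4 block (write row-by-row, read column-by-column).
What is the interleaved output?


Matrix:
  1001
  0110
  1111
  1100
  1101
Read columns: 10111011110110010101

10111011110110010101


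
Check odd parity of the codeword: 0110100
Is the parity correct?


Number of 1s: 3

Yes, parity is correct (3 ones)


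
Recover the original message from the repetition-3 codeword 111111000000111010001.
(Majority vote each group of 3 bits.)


Groups: 111, 111, 000, 000, 111, 010, 001
Majority votes: 1100100

1100100


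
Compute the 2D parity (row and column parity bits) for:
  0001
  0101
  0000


Row parities: 100
Column parities: 0100

Row P: 100, Col P: 0100, Corner: 1


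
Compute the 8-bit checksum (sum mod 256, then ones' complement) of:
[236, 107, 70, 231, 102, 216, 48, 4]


Sum = 1014 mod 256 = 246
Complement = 9

9


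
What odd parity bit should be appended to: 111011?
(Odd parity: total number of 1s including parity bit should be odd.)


Number of 1s in data: 5
Parity bit: 0

0


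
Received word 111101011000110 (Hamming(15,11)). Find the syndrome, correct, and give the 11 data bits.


Syndrome = 0: no error detected

Data: 10101000110 (no errors)


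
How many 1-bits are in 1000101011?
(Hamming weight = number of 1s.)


Counting 1s in 1000101011

5


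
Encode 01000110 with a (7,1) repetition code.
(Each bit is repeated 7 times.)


Each bit -> 7 copies

00000001111111000000000000000000000111111111111110000000


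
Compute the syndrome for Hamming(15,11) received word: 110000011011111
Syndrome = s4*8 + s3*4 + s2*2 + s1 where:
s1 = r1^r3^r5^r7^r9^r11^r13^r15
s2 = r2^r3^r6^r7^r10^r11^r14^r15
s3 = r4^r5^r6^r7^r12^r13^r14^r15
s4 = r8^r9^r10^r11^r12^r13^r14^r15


s1=1, s2=0, s3=0, s4=1

Syndrome = 9 (error at position 9)


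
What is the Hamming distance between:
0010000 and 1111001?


XOR: 1101001
Count of 1s: 4

4


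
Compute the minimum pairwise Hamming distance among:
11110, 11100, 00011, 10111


Comparing all pairs, minimum distance: 1
Can detect 0 errors, correct 0 errors

1
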